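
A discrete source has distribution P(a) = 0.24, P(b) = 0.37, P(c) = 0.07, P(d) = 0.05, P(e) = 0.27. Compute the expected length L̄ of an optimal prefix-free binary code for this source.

Repeatedly combine the two least-probable nodes; the expected code length is the sum of the merged weights.
merge 1/20 + 7/100 → 3/25
merge 3/25 + 6/25 → 9/25
merge 27/100 + 9/25 → 63/100
merge 37/100 + 63/100 → 1
L = 3/25 + 9/25 + 63/100 + 1 = 211/100 = 2.11 bits/symbol.

2.11 bits/symbol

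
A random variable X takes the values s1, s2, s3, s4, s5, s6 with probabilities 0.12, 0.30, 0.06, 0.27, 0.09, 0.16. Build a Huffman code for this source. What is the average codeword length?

2.42 bits/symbol

Repeatedly combine the two least-probable nodes; the expected code length is the sum of the merged weights.
merge 3/50 + 9/100 → 3/20
merge 3/25 + 3/20 → 27/100
merge 4/25 + 27/100 → 43/100
merge 27/100 + 3/10 → 57/100
merge 43/100 + 57/100 → 1
L = 3/20 + 27/100 + 43/100 + 57/100 + 1 = 121/50 = 2.42 bits/symbol.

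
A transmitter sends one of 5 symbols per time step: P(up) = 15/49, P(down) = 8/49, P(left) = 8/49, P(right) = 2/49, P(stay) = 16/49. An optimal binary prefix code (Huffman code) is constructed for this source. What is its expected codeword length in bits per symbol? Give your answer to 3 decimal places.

2.204 bits/symbol

Repeatedly combine the two least-probable nodes; the expected code length is the sum of the merged weights.
merge 2/49 + 8/49 → 10/49
merge 8/49 + 10/49 → 18/49
merge 15/49 + 16/49 → 31/49
merge 18/49 + 31/49 → 1
L = 10/49 + 18/49 + 31/49 + 1 = 108/49 ≈ 2.204 bits/symbol.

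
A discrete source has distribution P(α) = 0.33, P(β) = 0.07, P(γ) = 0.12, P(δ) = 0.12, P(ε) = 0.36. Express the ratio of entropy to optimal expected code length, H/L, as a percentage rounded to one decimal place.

96.3%

Entropy H = −Σ p log₂ p ≈ 2.0611 bits.
Huffman merges: 7/100+3/25→19/100; 3/25+19/100→31/100; 31/100+33/100→16/25; 9/25+16/25→1. L = 107/50 ≈ 2.1400.
Efficiency = H/L = 2.0611/2.1400 = 96.3%.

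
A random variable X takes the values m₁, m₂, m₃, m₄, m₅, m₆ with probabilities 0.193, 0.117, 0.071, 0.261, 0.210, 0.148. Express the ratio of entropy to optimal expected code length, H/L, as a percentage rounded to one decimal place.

98.2%

Entropy H = −Σ p log₂ p ≈ 2.4777 bits.
Huffman merges: 71/1000+117/1000→47/250; 37/250+47/250→42/125; 193/1000+21/100→403/1000; 261/1000+42/125→597/1000; 403/1000+597/1000→1. L = 631/250 ≈ 2.5240.
Efficiency = H/L = 2.4777/2.5240 = 98.2%.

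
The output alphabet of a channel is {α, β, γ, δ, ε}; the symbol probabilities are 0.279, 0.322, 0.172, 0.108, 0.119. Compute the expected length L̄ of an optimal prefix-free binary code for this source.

2.227 bits/symbol

Repeatedly combine the two least-probable nodes; the expected code length is the sum of the merged weights.
merge 27/250 + 119/1000 → 227/1000
merge 43/250 + 227/1000 → 399/1000
merge 279/1000 + 161/500 → 601/1000
merge 399/1000 + 601/1000 → 1
L = 227/1000 + 399/1000 + 601/1000 + 1 = 2227/1000 = 2.227 bits/symbol.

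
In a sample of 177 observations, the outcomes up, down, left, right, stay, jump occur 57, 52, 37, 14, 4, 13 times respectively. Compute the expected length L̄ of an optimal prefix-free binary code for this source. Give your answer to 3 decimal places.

Probabilities are the counts divided by 177.
Repeatedly combine the two least-probable nodes; the expected code length is the sum of the merged weights.
merge 4/177 + 13/177 → 17/177
merge 14/177 + 17/177 → 31/177
merge 31/177 + 37/177 → 68/177
merge 52/177 + 19/59 → 109/177
merge 68/177 + 109/177 → 1
L = 17/177 + 31/177 + 68/177 + 109/177 + 1 = 134/59 ≈ 2.271 bits/symbol.

2.271 bits/symbol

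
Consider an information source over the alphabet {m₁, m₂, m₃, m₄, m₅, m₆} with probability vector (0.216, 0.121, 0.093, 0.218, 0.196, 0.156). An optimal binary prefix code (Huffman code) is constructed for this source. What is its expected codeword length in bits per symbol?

2.566 bits/symbol

Repeatedly combine the two least-probable nodes; the expected code length is the sum of the merged weights.
merge 93/1000 + 121/1000 → 107/500
merge 39/250 + 49/250 → 44/125
merge 107/500 + 27/125 → 43/100
merge 109/500 + 44/125 → 57/100
merge 43/100 + 57/100 → 1
L = 107/500 + 44/125 + 43/100 + 57/100 + 1 = 1283/500 = 2.566 bits/symbol.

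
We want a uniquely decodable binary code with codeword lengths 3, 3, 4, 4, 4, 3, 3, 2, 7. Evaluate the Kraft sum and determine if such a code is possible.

With common denominator 2^7 = 128: Σ 2^(−ℓᵢ) = 16/128 + 16/128 + 8/128 + 8/128 + 8/128 + 16/128 + 16/128 + 32/128 + 1/128 = 121/128 = 0.9453125.
Kraft's inequality requires Σ ≤ 1; here Σ = 0.9453125 ≤ 1, so such a prefix code exists.

0.9453125; yes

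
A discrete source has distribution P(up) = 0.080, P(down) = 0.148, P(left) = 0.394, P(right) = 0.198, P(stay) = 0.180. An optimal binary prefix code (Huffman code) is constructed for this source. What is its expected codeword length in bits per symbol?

Repeatedly combine the two least-probable nodes; the expected code length is the sum of the merged weights.
merge 2/25 + 37/250 → 57/250
merge 9/50 + 99/500 → 189/500
merge 57/250 + 189/500 → 303/500
merge 197/500 + 303/500 → 1
L = 57/250 + 189/500 + 303/500 + 1 = 553/250 = 2.212 bits/symbol.

2.212 bits/symbol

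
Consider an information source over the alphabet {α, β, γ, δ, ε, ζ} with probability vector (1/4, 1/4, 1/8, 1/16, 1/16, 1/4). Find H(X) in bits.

Each probability is a power of 1/2, so log₂(1/p) is an integer.
H = Σ p·log₂(1/p) = 1/4·2 + 1/4·2 + 1/8·3 + 1/16·4 + 1/16·4 + 1/4·2 = 2.375 bits.

2.375 bits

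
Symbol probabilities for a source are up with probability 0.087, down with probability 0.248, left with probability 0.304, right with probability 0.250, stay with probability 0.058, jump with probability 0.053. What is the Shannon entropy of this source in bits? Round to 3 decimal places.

2.290 bits

H = −Σ pᵢ log₂ pᵢ.
−0.087·log₂(0.087) = 0.3065
−0.248·log₂(0.248) = 0.4989
−0.304·log₂(0.304) = 0.5222
−0.250·log₂(0.250) = 0.5000
−0.058·log₂(0.058) = 0.2383
−0.053·log₂(0.053) = 0.2246
Sum ≈ 2.2904 → 2.290 bits.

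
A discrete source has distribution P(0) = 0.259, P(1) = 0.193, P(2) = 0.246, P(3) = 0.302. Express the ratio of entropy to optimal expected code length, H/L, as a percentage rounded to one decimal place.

99.1%

Entropy H = −Σ p log₂ p ≈ 1.9822 bits.
Huffman merges: 193/1000+123/500→439/1000; 259/1000+151/500→561/1000; 439/1000+561/1000→1. L = 2 ≈ 2.0000.
Efficiency = H/L = 1.9822/2.0000 = 99.1%.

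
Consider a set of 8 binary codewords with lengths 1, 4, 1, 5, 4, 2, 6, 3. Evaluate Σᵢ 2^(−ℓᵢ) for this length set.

1.546875

With common denominator 2^6 = 64: Σ 2^(−ℓᵢ) = 32/64 + 4/64 + 32/64 + 2/64 + 4/64 + 16/64 + 1/64 + 8/64 = 99/64 = 1.546875.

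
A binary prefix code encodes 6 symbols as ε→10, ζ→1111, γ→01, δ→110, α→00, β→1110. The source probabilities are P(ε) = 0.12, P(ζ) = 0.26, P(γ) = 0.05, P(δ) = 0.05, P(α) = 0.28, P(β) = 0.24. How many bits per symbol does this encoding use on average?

L̄ = Σ pᵢ·ℓᵢ = 0.12·2 + 0.26·4 + 0.05·2 + 0.05·3 + 0.28·2 + 0.24·4 = 3.05 bits/symbol.

3.05 bits/symbol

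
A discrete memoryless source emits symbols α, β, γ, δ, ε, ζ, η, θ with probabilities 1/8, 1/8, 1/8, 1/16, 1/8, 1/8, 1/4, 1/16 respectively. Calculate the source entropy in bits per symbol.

2.875 bits

Each probability is a power of 1/2, so log₂(1/p) is an integer.
H = Σ p·log₂(1/p) = 1/8·3 + 1/8·3 + 1/8·3 + 1/16·4 + 1/8·3 + 1/8·3 + 1/4·2 + 1/16·4 = 2.875 bits.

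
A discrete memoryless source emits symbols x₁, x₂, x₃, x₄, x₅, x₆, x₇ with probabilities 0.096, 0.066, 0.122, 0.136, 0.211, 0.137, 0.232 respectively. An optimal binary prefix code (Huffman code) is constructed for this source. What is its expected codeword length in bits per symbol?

Repeatedly combine the two least-probable nodes; the expected code length is the sum of the merged weights.
merge 33/500 + 12/125 → 81/500
merge 61/500 + 17/125 → 129/500
merge 137/1000 + 81/500 → 299/1000
merge 211/1000 + 29/125 → 443/1000
merge 129/500 + 299/1000 → 557/1000
merge 443/1000 + 557/1000 → 1
L = 81/500 + 129/500 + 299/1000 + 443/1000 + 557/1000 + 1 = 2719/1000 = 2.719 bits/symbol.

2.719 bits/symbol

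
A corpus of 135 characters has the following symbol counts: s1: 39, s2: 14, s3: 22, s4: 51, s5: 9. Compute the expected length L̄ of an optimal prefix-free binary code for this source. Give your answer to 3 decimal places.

Probabilities are the counts divided by 135.
Repeatedly combine the two least-probable nodes; the expected code length is the sum of the merged weights.
merge 1/15 + 14/135 → 23/135
merge 22/135 + 23/135 → 1/3
merge 13/45 + 1/3 → 28/45
merge 17/45 + 28/45 → 1
L = 23/135 + 1/3 + 28/45 + 1 = 287/135 ≈ 2.126 bits/symbol.

2.126 bits/symbol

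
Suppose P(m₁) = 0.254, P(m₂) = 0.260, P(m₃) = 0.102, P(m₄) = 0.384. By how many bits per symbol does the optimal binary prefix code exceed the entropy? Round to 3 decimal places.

Entropy H = −Σ p log₂ p ≈ 1.8736 bits.
Huffman merges: 51/500+127/500→89/250; 13/50+89/250→77/125; 48/125+77/125→1. L = 493/250 ≈ 1.9720.
L − H = 1.9720 − 1.8736 = 0.098 bits.

0.098 bits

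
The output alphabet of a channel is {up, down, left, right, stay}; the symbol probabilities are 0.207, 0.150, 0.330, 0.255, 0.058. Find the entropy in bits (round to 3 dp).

2.150 bits

H = −Σ pᵢ log₂ pᵢ.
−0.207·log₂(0.207) = 0.4704
−0.150·log₂(0.150) = 0.4105
−0.330·log₂(0.330) = 0.5278
−0.255·log₂(0.255) = 0.5027
−0.058·log₂(0.058) = 0.2383
Sum ≈ 2.1497 → 2.150 bits.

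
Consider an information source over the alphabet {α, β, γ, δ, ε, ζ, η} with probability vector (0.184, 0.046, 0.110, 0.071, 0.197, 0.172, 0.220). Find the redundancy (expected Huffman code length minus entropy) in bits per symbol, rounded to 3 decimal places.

Entropy H = −Σ p log₂ p ≈ 2.6540 bits.
Huffman merges: 23/500+71/1000→117/1000; 11/100+117/1000→227/1000; 43/250+23/125→89/250; 197/1000+11/50→417/1000; 227/1000+89/250→583/1000; 417/1000+583/1000→1. L = 27/10 ≈ 2.7000.
L − H = 2.7000 − 2.6540 = 0.046 bits.

0.046 bits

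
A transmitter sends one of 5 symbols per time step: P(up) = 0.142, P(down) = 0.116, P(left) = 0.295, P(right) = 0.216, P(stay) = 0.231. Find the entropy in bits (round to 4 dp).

2.2458 bits

H = −Σ pᵢ log₂ pᵢ.
−0.142·log₂(0.142) = 0.3999
−0.116·log₂(0.116) = 0.3605
−0.295·log₂(0.295) = 0.5196
−0.216·log₂(0.216) = 0.4776
−0.231·log₂(0.231) = 0.4883
Sum ≈ 2.2458 → 2.2458 bits.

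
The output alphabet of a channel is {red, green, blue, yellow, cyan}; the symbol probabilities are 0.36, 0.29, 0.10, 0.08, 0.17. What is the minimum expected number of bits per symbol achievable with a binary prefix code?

Repeatedly combine the two least-probable nodes; the expected code length is the sum of the merged weights.
merge 2/25 + 1/10 → 9/50
merge 17/100 + 9/50 → 7/20
merge 29/100 + 7/20 → 16/25
merge 9/25 + 16/25 → 1
L = 9/50 + 7/20 + 16/25 + 1 = 217/100 = 2.17 bits/symbol.

2.17 bits/symbol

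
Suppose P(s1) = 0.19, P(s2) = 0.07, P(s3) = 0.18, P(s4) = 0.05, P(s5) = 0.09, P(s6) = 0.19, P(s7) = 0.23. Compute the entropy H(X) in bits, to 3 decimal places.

H = −Σ pᵢ log₂ pᵢ.
−0.19·log₂(0.19) = 0.4552
−0.07·log₂(0.07) = 0.2686
−0.18·log₂(0.18) = 0.4453
−0.05·log₂(0.05) = 0.2161
−0.09·log₂(0.09) = 0.3127
−0.19·log₂(0.19) = 0.4552
−0.23·log₂(0.23) = 0.4877
Sum ≈ 2.6407 → 2.641 bits.

2.641 bits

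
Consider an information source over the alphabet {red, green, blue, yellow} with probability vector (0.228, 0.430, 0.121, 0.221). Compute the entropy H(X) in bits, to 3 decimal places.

1.860 bits

H = −Σ pᵢ log₂ pᵢ.
−0.228·log₂(0.228) = 0.4863
−0.430·log₂(0.430) = 0.5236
−0.121·log₂(0.121) = 0.3687
−0.221·log₂(0.221) = 0.4813
Sum ≈ 1.8599 → 1.860 bits.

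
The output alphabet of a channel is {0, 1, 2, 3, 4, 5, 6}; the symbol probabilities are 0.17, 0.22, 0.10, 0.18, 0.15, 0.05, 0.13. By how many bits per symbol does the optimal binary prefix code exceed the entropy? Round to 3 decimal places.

Entropy H = −Σ p log₂ p ≈ 2.7019 bits.
Huffman merges: 1/20+1/10→3/20; 13/100+3/20→7/25; 3/20+17/100→8/25; 9/50+11/50→2/5; 7/25+8/25→3/5; 2/5+3/5→1. L = 11/4 ≈ 2.7500.
L − H = 2.7500 − 2.7019 = 0.048 bits.

0.048 bits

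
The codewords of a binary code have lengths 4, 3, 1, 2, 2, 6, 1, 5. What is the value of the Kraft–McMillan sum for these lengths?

1.734375

With common denominator 2^6 = 64: Σ 2^(−ℓᵢ) = 4/64 + 8/64 + 32/64 + 16/64 + 16/64 + 1/64 + 32/64 + 2/64 = 111/64 = 1.734375.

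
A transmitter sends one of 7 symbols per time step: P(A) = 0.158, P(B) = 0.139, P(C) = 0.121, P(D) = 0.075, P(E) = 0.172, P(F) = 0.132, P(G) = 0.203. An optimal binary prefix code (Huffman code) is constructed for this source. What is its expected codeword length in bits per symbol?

Repeatedly combine the two least-probable nodes; the expected code length is the sum of the merged weights.
merge 3/40 + 121/1000 → 49/250
merge 33/250 + 139/1000 → 271/1000
merge 79/500 + 43/250 → 33/100
merge 49/250 + 203/1000 → 399/1000
merge 271/1000 + 33/100 → 601/1000
merge 399/1000 + 601/1000 → 1
L = 49/250 + 271/1000 + 33/100 + 399/1000 + 601/1000 + 1 = 2797/1000 = 2.797 bits/symbol.

2.797 bits/symbol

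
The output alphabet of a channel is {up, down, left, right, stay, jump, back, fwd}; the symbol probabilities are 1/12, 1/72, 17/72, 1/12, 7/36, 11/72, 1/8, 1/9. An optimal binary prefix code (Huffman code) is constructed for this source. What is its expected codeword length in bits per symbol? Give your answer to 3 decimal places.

2.847 bits/symbol

Repeatedly combine the two least-probable nodes; the expected code length is the sum of the merged weights.
merge 1/72 + 1/12 → 7/72
merge 1/12 + 7/72 → 13/72
merge 1/9 + 1/8 → 17/72
merge 11/72 + 13/72 → 1/3
merge 7/36 + 17/72 → 31/72
merge 17/72 + 1/3 → 41/72
merge 31/72 + 41/72 → 1
L = 7/72 + 13/72 + 17/72 + 1/3 + 31/72 + 41/72 + 1 = 205/72 ≈ 2.847 bits/symbol.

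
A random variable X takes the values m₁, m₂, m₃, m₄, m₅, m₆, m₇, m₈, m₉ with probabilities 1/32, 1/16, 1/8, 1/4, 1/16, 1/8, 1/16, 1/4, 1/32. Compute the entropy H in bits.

Each probability is a power of 1/2, so log₂(1/p) is an integer.
H = Σ p·log₂(1/p) = 1/32·5 + 1/16·4 + 1/8·3 + 1/4·2 + 1/16·4 + 1/8·3 + 1/16·4 + 1/4·2 + 1/32·5 = 2.8125 bits.

2.8125 bits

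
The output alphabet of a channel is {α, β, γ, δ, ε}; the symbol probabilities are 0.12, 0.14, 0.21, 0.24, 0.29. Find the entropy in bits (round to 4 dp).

2.2490 bits

H = −Σ pᵢ log₂ pᵢ.
−0.12·log₂(0.12) = 0.3671
−0.14·log₂(0.14) = 0.3971
−0.21·log₂(0.21) = 0.4728
−0.24·log₂(0.24) = 0.4941
−0.29·log₂(0.29) = 0.5179
Sum ≈ 2.2490 → 2.2490 bits.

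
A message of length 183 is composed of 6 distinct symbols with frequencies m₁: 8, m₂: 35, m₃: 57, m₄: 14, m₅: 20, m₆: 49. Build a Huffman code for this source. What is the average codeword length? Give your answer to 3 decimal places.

2.350 bits/symbol

Probabilities are the counts divided by 183.
Repeatedly combine the two least-probable nodes; the expected code length is the sum of the merged weights.
merge 8/183 + 14/183 → 22/183
merge 20/183 + 22/183 → 14/61
merge 35/183 + 14/61 → 77/183
merge 49/183 + 19/61 → 106/183
merge 77/183 + 106/183 → 1
L = 22/183 + 14/61 + 77/183 + 106/183 + 1 = 430/183 ≈ 2.350 bits/symbol.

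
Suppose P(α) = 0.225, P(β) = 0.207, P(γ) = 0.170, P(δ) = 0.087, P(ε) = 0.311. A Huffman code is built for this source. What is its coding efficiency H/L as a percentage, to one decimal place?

98.3%

Entropy H = −Σ p log₂ p ≈ 2.2197 bits.
Huffman merges: 87/1000+17/100→257/1000; 207/1000+9/40→54/125; 257/1000+311/1000→71/125; 54/125+71/125→1. L = 2257/1000 ≈ 2.2570.
Efficiency = H/L = 2.2197/2.2570 = 98.3%.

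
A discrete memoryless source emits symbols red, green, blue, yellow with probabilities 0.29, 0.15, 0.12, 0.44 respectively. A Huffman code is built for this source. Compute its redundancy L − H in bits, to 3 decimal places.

0.013 bits

Entropy H = −Σ p log₂ p ≈ 1.8167 bits.
Huffman merges: 3/25+3/20→27/100; 27/100+29/100→14/25; 11/25+14/25→1. L = 183/100 ≈ 1.8300.
L − H = 1.8300 − 1.8167 = 0.013 bits.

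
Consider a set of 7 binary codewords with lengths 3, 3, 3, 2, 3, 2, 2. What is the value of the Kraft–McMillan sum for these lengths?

1.25

With common denominator 2^3 = 8: Σ 2^(−ℓᵢ) = 1/8 + 1/8 + 1/8 + 2/8 + 1/8 + 2/8 + 2/8 = 10/8 = 1.25.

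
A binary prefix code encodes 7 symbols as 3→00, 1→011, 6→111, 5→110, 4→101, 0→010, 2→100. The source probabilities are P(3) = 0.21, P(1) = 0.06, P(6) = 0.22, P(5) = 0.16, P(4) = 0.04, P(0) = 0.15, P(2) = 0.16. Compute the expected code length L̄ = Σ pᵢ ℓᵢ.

2.79 bits/symbol

L̄ = Σ pᵢ·ℓᵢ = 0.21·2 + 0.06·3 + 0.22·3 + 0.16·3 + 0.04·3 + 0.15·3 + 0.16·3 = 2.79 bits/symbol.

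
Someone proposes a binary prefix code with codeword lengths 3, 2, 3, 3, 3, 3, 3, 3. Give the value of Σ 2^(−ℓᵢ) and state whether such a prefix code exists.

With common denominator 2^3 = 8: Σ 2^(−ℓᵢ) = 1/8 + 2/8 + 1/8 + 1/8 + 1/8 + 1/8 + 1/8 + 1/8 = 9/8 = 1.125.
Kraft's inequality requires Σ ≤ 1; here Σ = 1.125 > 1, so no such prefix code exists.

1.125; no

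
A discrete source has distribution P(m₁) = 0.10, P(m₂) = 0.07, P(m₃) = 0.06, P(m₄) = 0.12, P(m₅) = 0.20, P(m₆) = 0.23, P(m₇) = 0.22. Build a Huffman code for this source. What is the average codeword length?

2.68 bits/symbol

Repeatedly combine the two least-probable nodes; the expected code length is the sum of the merged weights.
merge 3/50 + 7/100 → 13/100
merge 1/10 + 3/25 → 11/50
merge 13/100 + 1/5 → 33/100
merge 11/50 + 11/50 → 11/25
merge 23/100 + 33/100 → 14/25
merge 11/25 + 14/25 → 1
L = 13/100 + 11/50 + 33/100 + 11/25 + 14/25 + 1 = 67/25 = 2.68 bits/symbol.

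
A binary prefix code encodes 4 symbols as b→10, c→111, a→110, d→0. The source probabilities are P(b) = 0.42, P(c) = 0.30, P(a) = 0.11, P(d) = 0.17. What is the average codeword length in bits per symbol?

2.24 bits/symbol

L̄ = Σ pᵢ·ℓᵢ = 0.42·2 + 0.30·3 + 0.11·3 + 0.17·1 = 2.24 bits/symbol.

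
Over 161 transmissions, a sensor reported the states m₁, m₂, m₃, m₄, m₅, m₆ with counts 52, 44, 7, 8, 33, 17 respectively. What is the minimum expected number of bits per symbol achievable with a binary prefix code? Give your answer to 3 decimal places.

Probabilities are the counts divided by 161.
Repeatedly combine the two least-probable nodes; the expected code length is the sum of the merged weights.
merge 1/23 + 8/161 → 15/161
merge 15/161 + 17/161 → 32/161
merge 32/161 + 33/161 → 65/161
merge 44/161 + 52/161 → 96/161
merge 65/161 + 96/161 → 1
L = 15/161 + 32/161 + 65/161 + 96/161 + 1 = 369/161 ≈ 2.292 bits/symbol.

2.292 bits/symbol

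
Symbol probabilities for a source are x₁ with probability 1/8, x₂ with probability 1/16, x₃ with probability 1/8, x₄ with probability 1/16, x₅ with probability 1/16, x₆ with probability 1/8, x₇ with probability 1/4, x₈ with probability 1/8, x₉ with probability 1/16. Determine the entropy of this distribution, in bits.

Each probability is a power of 1/2, so log₂(1/p) is an integer.
H = Σ p·log₂(1/p) = 1/8·3 + 1/16·4 + 1/8·3 + 1/16·4 + 1/16·4 + 1/8·3 + 1/4·2 + 1/8·3 + 1/16·4 = 3 bits.

3 bits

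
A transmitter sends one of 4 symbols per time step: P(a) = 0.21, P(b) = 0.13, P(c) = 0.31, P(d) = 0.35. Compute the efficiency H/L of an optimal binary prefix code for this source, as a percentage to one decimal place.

Entropy H = −Σ p log₂ p ≈ 1.9094 bits.
Huffman merges: 13/100+21/100→17/50; 31/100+17/50→13/20; 7/20+13/20→1. L = 199/100 ≈ 1.9900.
Efficiency = H/L = 1.9094/1.9900 = 95.9%.

95.9%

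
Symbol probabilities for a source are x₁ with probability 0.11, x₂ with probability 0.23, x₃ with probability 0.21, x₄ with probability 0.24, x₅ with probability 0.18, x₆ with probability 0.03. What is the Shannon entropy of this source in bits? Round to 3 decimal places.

H = −Σ pᵢ log₂ pᵢ.
−0.11·log₂(0.11) = 0.3503
−0.23·log₂(0.23) = 0.4877
−0.21·log₂(0.21) = 0.4728
−0.24·log₂(0.24) = 0.4941
−0.18·log₂(0.18) = 0.4453
−0.03·log₂(0.03) = 0.1518
Sum ≈ 2.4020 → 2.402 bits.

2.402 bits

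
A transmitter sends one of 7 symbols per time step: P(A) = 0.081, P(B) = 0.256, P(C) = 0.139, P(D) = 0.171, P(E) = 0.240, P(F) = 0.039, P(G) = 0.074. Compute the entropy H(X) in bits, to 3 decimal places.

H = −Σ pᵢ log₂ pᵢ.
−0.081·log₂(0.081) = 0.2937
−0.256·log₂(0.256) = 0.5032
−0.139·log₂(0.139) = 0.3957
−0.171·log₂(0.171) = 0.4357
−0.240·log₂(0.240) = 0.4941
−0.039·log₂(0.039) = 0.1825
−0.074·log₂(0.074) = 0.2780
Sum ≈ 2.5830 → 2.583 bits.

2.583 bits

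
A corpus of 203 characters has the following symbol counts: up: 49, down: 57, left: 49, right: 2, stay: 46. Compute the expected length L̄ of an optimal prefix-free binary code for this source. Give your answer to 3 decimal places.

Probabilities are the counts divided by 203.
Repeatedly combine the two least-probable nodes; the expected code length is the sum of the merged weights.
merge 2/203 + 46/203 → 48/203
merge 48/203 + 7/29 → 97/203
merge 7/29 + 57/203 → 106/203
merge 97/203 + 106/203 → 1
L = 48/203 + 97/203 + 106/203 + 1 = 454/203 ≈ 2.236 bits/symbol.

2.236 bits/symbol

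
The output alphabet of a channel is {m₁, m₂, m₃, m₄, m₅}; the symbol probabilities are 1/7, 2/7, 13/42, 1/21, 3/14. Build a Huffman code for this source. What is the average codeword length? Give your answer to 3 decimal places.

2.190 bits/symbol

Repeatedly combine the two least-probable nodes; the expected code length is the sum of the merged weights.
merge 1/21 + 1/7 → 4/21
merge 4/21 + 3/14 → 17/42
merge 2/7 + 13/42 → 25/42
merge 17/42 + 25/42 → 1
L = 4/21 + 17/42 + 25/42 + 1 = 46/21 ≈ 2.190 bits/symbol.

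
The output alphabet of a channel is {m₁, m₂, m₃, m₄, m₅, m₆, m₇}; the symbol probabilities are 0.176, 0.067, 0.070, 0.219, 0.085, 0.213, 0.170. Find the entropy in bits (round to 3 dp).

H = −Σ pᵢ log₂ pᵢ.
−0.176·log₂(0.176) = 0.4411
−0.067·log₂(0.067) = 0.2613
−0.070·log₂(0.070) = 0.2686
−0.219·log₂(0.219) = 0.4798
−0.085·log₂(0.085) = 0.3023
−0.213·log₂(0.213) = 0.4752
−0.170·log₂(0.170) = 0.4346
Sum ≈ 2.6629 → 2.663 bits.

2.663 bits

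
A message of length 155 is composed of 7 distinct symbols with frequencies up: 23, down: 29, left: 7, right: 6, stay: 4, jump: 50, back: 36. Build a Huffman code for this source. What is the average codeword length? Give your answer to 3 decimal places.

Probabilities are the counts divided by 155.
Repeatedly combine the two least-probable nodes; the expected code length is the sum of the merged weights.
merge 4/155 + 6/155 → 2/31
merge 7/155 + 2/31 → 17/155
merge 17/155 + 23/155 → 8/31
merge 29/155 + 36/155 → 13/31
merge 8/31 + 10/31 → 18/31
merge 13/31 + 18/31 → 1
L = 2/31 + 17/155 + 8/31 + 13/31 + 18/31 + 1 = 377/155 ≈ 2.432 bits/symbol.

2.432 bits/symbol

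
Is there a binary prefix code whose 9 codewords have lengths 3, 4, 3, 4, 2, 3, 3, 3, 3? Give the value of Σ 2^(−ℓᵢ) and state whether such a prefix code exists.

1.125; no

With common denominator 2^4 = 16: Σ 2^(−ℓᵢ) = 2/16 + 1/16 + 2/16 + 1/16 + 4/16 + 2/16 + 2/16 + 2/16 + 2/16 = 18/16 = 1.125.
Kraft's inequality requires Σ ≤ 1; here Σ = 1.125 > 1, so no such prefix code exists.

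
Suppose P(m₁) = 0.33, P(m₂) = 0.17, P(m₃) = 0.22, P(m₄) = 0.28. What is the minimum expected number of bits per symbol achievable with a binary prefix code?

Repeatedly combine the two least-probable nodes; the expected code length is the sum of the merged weights.
merge 17/100 + 11/50 → 39/100
merge 7/25 + 33/100 → 61/100
merge 39/100 + 61/100 → 1
L = 39/100 + 61/100 + 1 = 2 bits/symbol.

2 bits/symbol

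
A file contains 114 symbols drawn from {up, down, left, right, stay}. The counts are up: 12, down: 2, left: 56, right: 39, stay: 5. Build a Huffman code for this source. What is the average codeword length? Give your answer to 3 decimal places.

Probabilities are the counts divided by 114.
Repeatedly combine the two least-probable nodes; the expected code length is the sum of the merged weights.
merge 1/57 + 5/114 → 7/114
merge 7/114 + 2/19 → 1/6
merge 1/6 + 13/38 → 29/57
merge 28/57 + 29/57 → 1
L = 7/114 + 1/6 + 29/57 + 1 = 33/19 ≈ 1.737 bits/symbol.

1.737 bits/symbol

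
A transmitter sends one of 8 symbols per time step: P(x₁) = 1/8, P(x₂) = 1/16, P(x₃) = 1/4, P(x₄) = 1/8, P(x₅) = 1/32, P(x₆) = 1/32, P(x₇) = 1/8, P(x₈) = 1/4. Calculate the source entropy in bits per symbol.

2.6875 bits

Each probability is a power of 1/2, so log₂(1/p) is an integer.
H = Σ p·log₂(1/p) = 1/8·3 + 1/16·4 + 1/4·2 + 1/8·3 + 1/32·5 + 1/32·5 + 1/8·3 + 1/4·2 = 2.6875 bits.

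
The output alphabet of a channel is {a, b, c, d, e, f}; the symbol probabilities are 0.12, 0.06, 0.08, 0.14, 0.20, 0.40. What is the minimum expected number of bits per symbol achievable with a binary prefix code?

2.34 bits/symbol

Repeatedly combine the two least-probable nodes; the expected code length is the sum of the merged weights.
merge 3/50 + 2/25 → 7/50
merge 3/25 + 7/50 → 13/50
merge 7/50 + 1/5 → 17/50
merge 13/50 + 17/50 → 3/5
merge 2/5 + 3/5 → 1
L = 7/50 + 13/50 + 17/50 + 3/5 + 1 = 117/50 = 2.34 bits/symbol.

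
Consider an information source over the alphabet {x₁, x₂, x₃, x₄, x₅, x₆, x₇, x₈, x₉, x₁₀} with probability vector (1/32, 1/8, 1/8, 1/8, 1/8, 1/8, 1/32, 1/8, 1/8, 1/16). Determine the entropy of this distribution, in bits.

3.1875 bits

Each probability is a power of 1/2, so log₂(1/p) is an integer.
H = Σ p·log₂(1/p) = 1/32·5 + 1/8·3 + 1/8·3 + 1/8·3 + 1/8·3 + 1/8·3 + 1/32·5 + 1/8·3 + 1/8·3 + 1/16·4 = 3.1875 bits.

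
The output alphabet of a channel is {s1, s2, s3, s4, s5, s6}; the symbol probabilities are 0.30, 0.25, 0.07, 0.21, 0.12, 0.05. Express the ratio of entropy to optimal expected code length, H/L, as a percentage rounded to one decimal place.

Entropy H = −Σ p log₂ p ≈ 2.3456 bits.
Huffman merges: 1/20+7/100→3/25; 3/25+3/25→6/25; 21/100+6/25→9/20; 1/4+3/10→11/20; 9/20+11/20→1. L = 59/25 ≈ 2.3600.
Efficiency = H/L = 2.3456/2.3600 = 99.4%.

99.4%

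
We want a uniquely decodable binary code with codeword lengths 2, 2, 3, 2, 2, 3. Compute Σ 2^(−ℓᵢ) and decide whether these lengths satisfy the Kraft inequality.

1.25; no

With common denominator 2^3 = 8: Σ 2^(−ℓᵢ) = 2/8 + 2/8 + 1/8 + 2/8 + 2/8 + 1/8 = 10/8 = 1.25.
Kraft's inequality requires Σ ≤ 1; here Σ = 1.25 > 1, so no such prefix code exists.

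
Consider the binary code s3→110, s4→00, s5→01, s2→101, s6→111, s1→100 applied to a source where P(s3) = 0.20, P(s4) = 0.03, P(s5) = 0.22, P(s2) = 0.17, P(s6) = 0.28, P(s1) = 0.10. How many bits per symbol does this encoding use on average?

L̄ = Σ pᵢ·ℓᵢ = 0.20·3 + 0.03·2 + 0.22·2 + 0.17·3 + 0.28·3 + 0.10·3 = 2.75 bits/symbol.

2.75 bits/symbol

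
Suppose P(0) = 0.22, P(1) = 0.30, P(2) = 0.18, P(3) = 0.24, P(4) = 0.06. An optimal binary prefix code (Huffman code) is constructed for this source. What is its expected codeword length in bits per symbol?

2.24 bits/symbol

Repeatedly combine the two least-probable nodes; the expected code length is the sum of the merged weights.
merge 3/50 + 9/50 → 6/25
merge 11/50 + 6/25 → 23/50
merge 6/25 + 3/10 → 27/50
merge 23/50 + 27/50 → 1
L = 6/25 + 23/50 + 27/50 + 1 = 56/25 = 2.24 bits/symbol.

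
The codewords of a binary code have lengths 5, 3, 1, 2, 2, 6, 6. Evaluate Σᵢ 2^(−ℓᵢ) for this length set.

With common denominator 2^6 = 64: Σ 2^(−ℓᵢ) = 2/64 + 8/64 + 32/64 + 16/64 + 16/64 + 1/64 + 1/64 = 76/64 = 1.1875.

1.1875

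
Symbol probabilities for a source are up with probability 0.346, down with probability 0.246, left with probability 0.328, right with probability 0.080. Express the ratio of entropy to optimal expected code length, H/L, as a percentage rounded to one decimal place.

Entropy H = −Σ p log₂ p ≈ 1.8465 bits.
Huffman merges: 2/25+123/500→163/500; 163/500+41/125→327/500; 173/500+327/500→1. L = 99/50 ≈ 1.9800.
Efficiency = H/L = 1.8465/1.9800 = 93.3%.

93.3%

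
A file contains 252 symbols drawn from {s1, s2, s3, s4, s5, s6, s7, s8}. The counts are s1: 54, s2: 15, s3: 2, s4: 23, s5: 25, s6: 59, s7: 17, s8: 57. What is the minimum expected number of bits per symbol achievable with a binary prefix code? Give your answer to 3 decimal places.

2.718 bits/symbol

Probabilities are the counts divided by 252.
Repeatedly combine the two least-probable nodes; the expected code length is the sum of the merged weights.
merge 1/126 + 5/84 → 17/252
merge 17/252 + 17/252 → 17/126
merge 23/252 + 25/252 → 4/21
merge 17/126 + 4/21 → 41/126
merge 3/14 + 19/84 → 37/84
merge 59/252 + 41/126 → 47/84
merge 37/84 + 47/84 → 1
L = 17/252 + 17/126 + 4/21 + 41/126 + 37/84 + 47/84 + 1 = 685/252 ≈ 2.718 bits/symbol.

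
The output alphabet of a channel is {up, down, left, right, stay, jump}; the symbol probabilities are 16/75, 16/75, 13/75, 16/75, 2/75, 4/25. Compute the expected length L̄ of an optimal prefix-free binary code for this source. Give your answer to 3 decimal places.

2.547 bits/symbol

Repeatedly combine the two least-probable nodes; the expected code length is the sum of the merged weights.
merge 2/75 + 4/25 → 14/75
merge 13/75 + 14/75 → 9/25
merge 16/75 + 16/75 → 32/75
merge 16/75 + 9/25 → 43/75
merge 32/75 + 43/75 → 1
L = 14/75 + 9/25 + 32/75 + 43/75 + 1 = 191/75 ≈ 2.547 bits/symbol.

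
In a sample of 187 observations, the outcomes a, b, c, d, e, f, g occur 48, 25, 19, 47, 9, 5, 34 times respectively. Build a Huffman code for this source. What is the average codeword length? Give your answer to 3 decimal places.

Probabilities are the counts divided by 187.
Repeatedly combine the two least-probable nodes; the expected code length is the sum of the merged weights.
merge 5/187 + 9/187 → 14/187
merge 14/187 + 19/187 → 3/17
merge 25/187 + 3/17 → 58/187
merge 2/11 + 47/187 → 81/187
merge 48/187 + 58/187 → 106/187
merge 81/187 + 106/187 → 1
L = 14/187 + 3/17 + 58/187 + 81/187 + 106/187 + 1 = 479/187 ≈ 2.561 bits/symbol.

2.561 bits/symbol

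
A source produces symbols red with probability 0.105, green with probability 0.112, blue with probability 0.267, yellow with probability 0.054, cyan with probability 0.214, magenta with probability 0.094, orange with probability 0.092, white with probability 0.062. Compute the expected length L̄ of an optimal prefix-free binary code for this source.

2.821 bits/symbol

Repeatedly combine the two least-probable nodes; the expected code length is the sum of the merged weights.
merge 27/500 + 31/500 → 29/250
merge 23/250 + 47/500 → 93/500
merge 21/200 + 14/125 → 217/1000
merge 29/250 + 93/500 → 151/500
merge 107/500 + 217/1000 → 431/1000
merge 267/1000 + 151/500 → 569/1000
merge 431/1000 + 569/1000 → 1
L = 29/250 + 93/500 + 217/1000 + 151/500 + 431/1000 + 569/1000 + 1 = 2821/1000 = 2.821 bits/symbol.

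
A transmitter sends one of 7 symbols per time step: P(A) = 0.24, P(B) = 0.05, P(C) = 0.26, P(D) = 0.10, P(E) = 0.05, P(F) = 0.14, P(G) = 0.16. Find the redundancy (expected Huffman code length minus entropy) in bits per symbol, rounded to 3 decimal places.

0.016 bits

Entropy H = −Σ p log₂ p ≈ 2.5839 bits.
Huffman merges: 1/20+1/20→1/10; 1/10+1/10→1/5; 7/50+4/25→3/10; 1/5+6/25→11/25; 13/50+3/10→14/25; 11/25+14/25→1. L = 13/5 ≈ 2.6000.
L − H = 2.6000 − 2.5839 = 0.016 bits.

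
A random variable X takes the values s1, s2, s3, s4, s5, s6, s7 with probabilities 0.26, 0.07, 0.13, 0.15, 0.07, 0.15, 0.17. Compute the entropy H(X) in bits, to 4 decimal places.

2.6807 bits

H = −Σ pᵢ log₂ pᵢ.
−0.26·log₂(0.26) = 0.5053
−0.07·log₂(0.07) = 0.2686
−0.13·log₂(0.13) = 0.3826
−0.15·log₂(0.15) = 0.4105
−0.07·log₂(0.07) = 0.2686
−0.15·log₂(0.15) = 0.4105
−0.17·log₂(0.17) = 0.4346
Sum ≈ 2.6807 → 2.6807 bits.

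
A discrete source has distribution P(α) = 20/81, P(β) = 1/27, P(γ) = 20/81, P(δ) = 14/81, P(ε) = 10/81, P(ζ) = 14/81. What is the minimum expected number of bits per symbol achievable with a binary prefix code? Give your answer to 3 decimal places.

Repeatedly combine the two least-probable nodes; the expected code length is the sum of the merged weights.
merge 1/27 + 10/81 → 13/81
merge 13/81 + 14/81 → 1/3
merge 14/81 + 20/81 → 34/81
merge 20/81 + 1/3 → 47/81
merge 34/81 + 47/81 → 1
L = 13/81 + 1/3 + 34/81 + 47/81 + 1 = 202/81 ≈ 2.494 bits/symbol.

2.494 bits/symbol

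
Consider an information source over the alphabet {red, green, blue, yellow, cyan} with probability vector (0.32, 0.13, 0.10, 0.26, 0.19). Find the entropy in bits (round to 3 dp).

2.201 bits

H = −Σ pᵢ log₂ pᵢ.
−0.32·log₂(0.32) = 0.5260
−0.13·log₂(0.13) = 0.3826
−0.10·log₂(0.10) = 0.3322
−0.26·log₂(0.26) = 0.5053
−0.19·log₂(0.19) = 0.4552
Sum ≈ 2.2014 → 2.201 bits.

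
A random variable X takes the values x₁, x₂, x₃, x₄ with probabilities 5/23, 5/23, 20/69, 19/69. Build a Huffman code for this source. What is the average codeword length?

2 bits/symbol

Repeatedly combine the two least-probable nodes; the expected code length is the sum of the merged weights.
merge 5/23 + 5/23 → 10/23
merge 19/69 + 20/69 → 13/23
merge 10/23 + 13/23 → 1
L = 10/23 + 13/23 + 1 = 2 bits/symbol.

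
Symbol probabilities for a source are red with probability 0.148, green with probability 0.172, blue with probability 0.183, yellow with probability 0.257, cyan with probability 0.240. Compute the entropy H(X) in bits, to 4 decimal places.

2.2910 bits

H = −Σ pᵢ log₂ pᵢ.
−0.148·log₂(0.148) = 0.4079
−0.172·log₂(0.172) = 0.4368
−0.183·log₂(0.183) = 0.4484
−0.257·log₂(0.257) = 0.5038
−0.240·log₂(0.240) = 0.4941
Sum ≈ 2.2910 → 2.2910 bits.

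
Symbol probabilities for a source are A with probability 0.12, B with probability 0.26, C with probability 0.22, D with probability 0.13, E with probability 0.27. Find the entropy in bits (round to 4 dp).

H = −Σ pᵢ log₂ pᵢ.
−0.12·log₂(0.12) = 0.3671
−0.26·log₂(0.26) = 0.5053
−0.22·log₂(0.22) = 0.4806
−0.13·log₂(0.13) = 0.3826
−0.27·log₂(0.27) = 0.5100
Sum ≈ 2.2456 → 2.2456 bits.

2.2456 bits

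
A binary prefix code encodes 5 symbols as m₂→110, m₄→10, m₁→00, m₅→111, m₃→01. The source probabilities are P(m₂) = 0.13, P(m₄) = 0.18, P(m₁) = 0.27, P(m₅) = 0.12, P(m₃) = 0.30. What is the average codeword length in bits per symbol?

L̄ = Σ pᵢ·ℓᵢ = 0.13·3 + 0.18·2 + 0.27·2 + 0.12·3 + 0.30·2 = 2.25 bits/symbol.

2.25 bits/symbol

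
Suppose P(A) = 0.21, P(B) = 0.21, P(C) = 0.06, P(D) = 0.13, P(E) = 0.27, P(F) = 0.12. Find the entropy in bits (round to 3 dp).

2.449 bits

H = −Σ pᵢ log₂ pᵢ.
−0.21·log₂(0.21) = 0.4728
−0.21·log₂(0.21) = 0.4728
−0.06·log₂(0.06) = 0.2435
−0.13·log₂(0.13) = 0.3826
−0.27·log₂(0.27) = 0.5100
−0.12·log₂(0.12) = 0.3671
Sum ≈ 2.4489 → 2.449 bits.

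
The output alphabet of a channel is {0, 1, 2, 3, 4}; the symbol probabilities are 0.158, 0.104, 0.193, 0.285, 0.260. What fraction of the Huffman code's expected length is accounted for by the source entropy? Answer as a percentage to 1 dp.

Entropy H = −Σ p log₂ p ≈ 2.2397 bits.
Huffman merges: 13/125+79/500→131/500; 193/1000+13/50→453/1000; 131/500+57/200→547/1000; 453/1000+547/1000→1. L = 1131/500 ≈ 2.2620.
Efficiency = H/L = 2.2397/2.2620 = 99.0%.

99.0%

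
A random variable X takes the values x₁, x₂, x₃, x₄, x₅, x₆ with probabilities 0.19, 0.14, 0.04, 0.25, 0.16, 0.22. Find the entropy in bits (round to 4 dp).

H = −Σ pᵢ log₂ pᵢ.
−0.19·log₂(0.19) = 0.4552
−0.14·log₂(0.14) = 0.3971
−0.04·log₂(0.04) = 0.1858
−0.25·log₂(0.25) = 0.5000
−0.16·log₂(0.16) = 0.4230
−0.22·log₂(0.22) = 0.4806
Sum ≈ 2.4417 → 2.4417 bits.

2.4417 bits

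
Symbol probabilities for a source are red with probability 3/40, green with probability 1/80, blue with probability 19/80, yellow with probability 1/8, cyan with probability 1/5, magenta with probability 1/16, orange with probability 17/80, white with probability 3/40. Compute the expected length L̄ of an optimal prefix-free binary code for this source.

2.775 bits/symbol

Repeatedly combine the two least-probable nodes; the expected code length is the sum of the merged weights.
merge 1/80 + 1/16 → 3/40
merge 3/40 + 3/40 → 3/20
merge 3/40 + 1/8 → 1/5
merge 3/20 + 1/5 → 7/20
merge 1/5 + 17/80 → 33/80
merge 19/80 + 7/20 → 47/80
merge 33/80 + 47/80 → 1
L = 3/40 + 3/20 + 1/5 + 7/20 + 33/80 + 47/80 + 1 = 111/40 = 2.775 bits/symbol.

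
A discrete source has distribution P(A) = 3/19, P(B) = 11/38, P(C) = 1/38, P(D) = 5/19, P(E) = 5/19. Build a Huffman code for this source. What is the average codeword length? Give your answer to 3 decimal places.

2.184 bits/symbol

Repeatedly combine the two least-probable nodes; the expected code length is the sum of the merged weights.
merge 1/38 + 3/19 → 7/38
merge 7/38 + 5/19 → 17/38
merge 5/19 + 11/38 → 21/38
merge 17/38 + 21/38 → 1
L = 7/38 + 17/38 + 21/38 + 1 = 83/38 ≈ 2.184 bits/symbol.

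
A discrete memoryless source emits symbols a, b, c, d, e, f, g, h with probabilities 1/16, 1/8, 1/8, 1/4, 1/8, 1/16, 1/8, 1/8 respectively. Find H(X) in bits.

Each probability is a power of 1/2, so log₂(1/p) is an integer.
H = Σ p·log₂(1/p) = 1/16·4 + 1/8·3 + 1/8·3 + 1/4·2 + 1/8·3 + 1/16·4 + 1/8·3 + 1/8·3 = 2.875 bits.

2.875 bits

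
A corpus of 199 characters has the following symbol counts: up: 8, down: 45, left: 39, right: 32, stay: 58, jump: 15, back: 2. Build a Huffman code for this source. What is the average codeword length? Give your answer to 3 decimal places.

Probabilities are the counts divided by 199.
Repeatedly combine the two least-probable nodes; the expected code length is the sum of the merged weights.
merge 2/199 + 8/199 → 10/199
merge 10/199 + 15/199 → 25/199
merge 25/199 + 32/199 → 57/199
merge 39/199 + 45/199 → 84/199
merge 57/199 + 58/199 → 115/199
merge 84/199 + 115/199 → 1
L = 10/199 + 25/199 + 57/199 + 84/199 + 115/199 + 1 = 490/199 ≈ 2.462 bits/symbol.

2.462 bits/symbol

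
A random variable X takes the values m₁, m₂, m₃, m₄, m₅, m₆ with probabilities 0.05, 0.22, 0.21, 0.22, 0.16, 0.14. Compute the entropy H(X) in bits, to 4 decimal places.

2.4702 bits

H = −Σ pᵢ log₂ pᵢ.
−0.05·log₂(0.05) = 0.2161
−0.22·log₂(0.22) = 0.4806
−0.21·log₂(0.21) = 0.4728
−0.22·log₂(0.22) = 0.4806
−0.16·log₂(0.16) = 0.4230
−0.14·log₂(0.14) = 0.3971
Sum ≈ 2.4702 → 2.4702 bits.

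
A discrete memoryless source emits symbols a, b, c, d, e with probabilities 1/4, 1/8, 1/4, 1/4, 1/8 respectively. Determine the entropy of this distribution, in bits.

Each probability is a power of 1/2, so log₂(1/p) is an integer.
H = Σ p·log₂(1/p) = 1/4·2 + 1/8·3 + 1/4·2 + 1/4·2 + 1/8·3 = 2.25 bits.

2.25 bits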